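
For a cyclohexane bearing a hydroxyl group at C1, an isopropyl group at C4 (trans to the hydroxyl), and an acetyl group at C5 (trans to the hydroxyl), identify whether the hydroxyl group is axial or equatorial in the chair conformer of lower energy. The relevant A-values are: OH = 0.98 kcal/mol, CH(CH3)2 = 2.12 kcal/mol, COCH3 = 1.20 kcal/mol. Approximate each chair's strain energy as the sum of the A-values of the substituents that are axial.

equatorial

Chair I (hydroxyl axial, isopropyl axial, acetyl equatorial): E = 3.10 kcal/mol.
Chair II (hydroxyl equatorial, isopropyl equatorial, acetyl axial): E = 1.20 kcal/mol.
Chair II is the more stable (lower-energy) conformer, and in that chair the hydroxyl group is equatorial.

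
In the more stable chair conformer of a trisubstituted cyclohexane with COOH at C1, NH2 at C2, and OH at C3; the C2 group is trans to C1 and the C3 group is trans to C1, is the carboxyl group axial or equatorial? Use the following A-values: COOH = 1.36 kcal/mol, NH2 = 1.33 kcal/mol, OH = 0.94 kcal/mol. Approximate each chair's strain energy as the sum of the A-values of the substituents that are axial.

Chair I (carboxyl axial, amino axial, hydroxyl equatorial): E = 2.69 kcal/mol.
Chair II (carboxyl equatorial, amino equatorial, hydroxyl axial): E = 0.94 kcal/mol.
Chair II is the more stable (lower-energy) conformer, and in that chair the carboxyl group is equatorial.

equatorial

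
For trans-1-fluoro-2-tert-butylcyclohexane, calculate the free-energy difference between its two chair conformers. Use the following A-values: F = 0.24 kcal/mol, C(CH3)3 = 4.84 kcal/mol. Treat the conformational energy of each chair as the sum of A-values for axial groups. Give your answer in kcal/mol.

5.08 kcal/mol

C1 and C2 have opposite parity, so for the trans isomer the two substituents are e,e in one chair and a,a in the other.
Chair I (fluoro axial, tert-butyl axial): E = 5.08 kcal/mol.
Chair II (fluoro equatorial, tert-butyl equatorial): E = 0.00 kcal/mol.
ΔE = 5.08 − 0.00 = 5.08 kcal/mol; chair II is more stable.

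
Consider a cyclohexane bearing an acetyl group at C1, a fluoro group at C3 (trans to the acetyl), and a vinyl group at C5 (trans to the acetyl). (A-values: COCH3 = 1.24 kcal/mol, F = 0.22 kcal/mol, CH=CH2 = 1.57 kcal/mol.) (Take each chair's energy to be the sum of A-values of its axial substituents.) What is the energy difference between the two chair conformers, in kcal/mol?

Chair I (acetyl axial, fluoro equatorial, vinyl equatorial): E = 1.24 kcal/mol.
Chair II (acetyl equatorial, fluoro axial, vinyl axial): E = 1.79 kcal/mol.
ΔE = 1.79 − 1.24 = 0.55 kcal/mol; chair I is more stable.

0.55 kcal/mol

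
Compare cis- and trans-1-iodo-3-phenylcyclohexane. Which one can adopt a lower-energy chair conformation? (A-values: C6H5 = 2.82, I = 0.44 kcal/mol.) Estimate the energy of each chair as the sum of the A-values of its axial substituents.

At 1,3 positions (parity same): cis → (e,e or a,a); trans → (a,e or e,a).
Best chair for cis: E = 0.00 kcal/mol; best chair for trans: E = 0.44 kcal/mol.
The cis isomer is lower by 0.44 kcal/mol.

cis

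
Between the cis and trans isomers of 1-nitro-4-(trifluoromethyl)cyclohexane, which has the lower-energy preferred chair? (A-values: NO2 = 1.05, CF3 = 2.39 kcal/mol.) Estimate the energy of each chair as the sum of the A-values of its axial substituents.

At 1,4 positions (parity opposite): cis → (a,e or e,a); trans → (e,e or a,a).
Best chair for cis: E = 1.05 kcal/mol; best chair for trans: E = 0.00 kcal/mol.
The trans isomer is lower by 1.05 kcal/mol.

trans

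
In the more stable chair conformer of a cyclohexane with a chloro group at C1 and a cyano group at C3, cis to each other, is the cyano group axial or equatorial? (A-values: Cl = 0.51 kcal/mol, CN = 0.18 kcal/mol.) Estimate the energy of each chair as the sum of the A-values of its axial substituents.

C1 and C3 have the same parity, so for the cis isomer the two substituents are e,e in one chair and a,a in the other.
Chair I (chloro axial, cyano axial): E = 0.69 kcal/mol.
Chair II (chloro equatorial, cyano equatorial): E = 0.00 kcal/mol.
Chair II is the more stable (lower-energy) conformer, and in that chair the cyano group is equatorial.

equatorial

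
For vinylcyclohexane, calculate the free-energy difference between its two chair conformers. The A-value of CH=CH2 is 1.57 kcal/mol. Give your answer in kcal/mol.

A monosubstituted cyclohexane has one chair with the vinyl group axial (E = A = 1.57 kcal/mol) and one with it equatorial (E = 0).
ΔE = 1.57 − 0 = 1.57 kcal/mol.

1.57 kcal/mol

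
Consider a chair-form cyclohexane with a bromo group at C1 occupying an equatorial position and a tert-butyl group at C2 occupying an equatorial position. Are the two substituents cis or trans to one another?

trans

C1 and C2 have opposite parity, so their axial bonds point in opposite directions.
With opposite-parity carbons, two substituents on the same face are one axial and one equatorial; opposite faces give both axial or both equatorial.
Here the groups are equatorial/equatorial → opposite face → trans.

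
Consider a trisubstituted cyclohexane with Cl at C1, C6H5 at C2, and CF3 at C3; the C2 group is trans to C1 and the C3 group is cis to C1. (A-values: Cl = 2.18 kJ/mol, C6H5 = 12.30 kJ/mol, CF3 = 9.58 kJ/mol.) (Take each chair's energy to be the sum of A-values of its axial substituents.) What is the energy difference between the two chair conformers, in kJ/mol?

Chair I (chloro axial, phenyl axial, trifluoromethyl axial): E = 24.06 kJ/mol.
Chair II (chloro equatorial, phenyl equatorial, trifluoromethyl equatorial): E = 0.00 kJ/mol.
ΔE = 24.06 − 0.00 = 24.06 kJ/mol; chair II is more stable.

24.06 kJ/mol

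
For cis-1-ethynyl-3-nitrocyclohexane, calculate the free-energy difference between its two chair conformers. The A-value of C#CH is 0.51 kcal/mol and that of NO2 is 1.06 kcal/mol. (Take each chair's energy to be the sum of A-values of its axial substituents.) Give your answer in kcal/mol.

C1 and C3 have the same parity, so for the cis isomer the two substituents are e,e in one chair and a,a in the other.
Chair I (ethynyl axial, nitro axial): E = 1.57 kcal/mol.
Chair II (ethynyl equatorial, nitro equatorial): E = 0.00 kcal/mol.
ΔE = 1.57 − 0.00 = 1.57 kcal/mol; chair II is more stable.

1.57 kcal/mol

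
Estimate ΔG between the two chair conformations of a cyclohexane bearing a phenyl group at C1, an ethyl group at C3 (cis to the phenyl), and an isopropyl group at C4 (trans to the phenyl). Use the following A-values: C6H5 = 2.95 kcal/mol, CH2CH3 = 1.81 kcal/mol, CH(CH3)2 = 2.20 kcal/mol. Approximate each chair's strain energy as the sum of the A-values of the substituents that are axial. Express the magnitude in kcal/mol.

6.96 kcal/mol

Chair I (phenyl axial, ethyl axial, isopropyl axial): E = 6.96 kcal/mol.
Chair II (phenyl equatorial, ethyl equatorial, isopropyl equatorial): E = 0.00 kcal/mol.
ΔE = 6.96 − 0.00 = 6.96 kcal/mol; chair II is more stable.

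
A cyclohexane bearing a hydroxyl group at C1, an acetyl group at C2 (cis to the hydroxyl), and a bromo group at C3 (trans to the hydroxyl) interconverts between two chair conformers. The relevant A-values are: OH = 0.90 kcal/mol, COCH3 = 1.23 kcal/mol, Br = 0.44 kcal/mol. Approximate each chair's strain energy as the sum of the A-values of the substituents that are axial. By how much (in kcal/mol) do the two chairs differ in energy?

0.77 kcal/mol

Chair I (hydroxyl axial, acetyl equatorial, bromo equatorial): E = 0.90 kcal/mol.
Chair II (hydroxyl equatorial, acetyl axial, bromo axial): E = 1.67 kcal/mol.
ΔE = 1.67 − 0.90 = 0.77 kcal/mol; chair I is more stable.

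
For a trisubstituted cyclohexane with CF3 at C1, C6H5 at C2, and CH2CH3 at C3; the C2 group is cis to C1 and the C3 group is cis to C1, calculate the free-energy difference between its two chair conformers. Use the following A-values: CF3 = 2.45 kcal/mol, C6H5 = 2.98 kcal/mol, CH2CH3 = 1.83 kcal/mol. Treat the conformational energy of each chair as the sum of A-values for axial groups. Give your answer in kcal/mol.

1.30 kcal/mol

Chair I (trifluoromethyl axial, phenyl equatorial, ethyl axial): E = 4.28 kcal/mol.
Chair II (trifluoromethyl equatorial, phenyl axial, ethyl equatorial): E = 2.98 kcal/mol.
ΔE = 4.28 − 2.98 = 1.30 kcal/mol; chair II is more stable.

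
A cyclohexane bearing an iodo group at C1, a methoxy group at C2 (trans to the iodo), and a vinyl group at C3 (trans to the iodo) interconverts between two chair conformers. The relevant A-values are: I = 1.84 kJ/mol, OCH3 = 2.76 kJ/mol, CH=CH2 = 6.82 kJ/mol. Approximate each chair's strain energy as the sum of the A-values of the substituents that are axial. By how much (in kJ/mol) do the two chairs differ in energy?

2.22 kJ/mol

Chair I (iodo axial, methoxy axial, vinyl equatorial): E = 4.60 kJ/mol.
Chair II (iodo equatorial, methoxy equatorial, vinyl axial): E = 6.82 kJ/mol.
ΔE = 6.82 − 4.60 = 2.22 kJ/mol; chair I is more stable.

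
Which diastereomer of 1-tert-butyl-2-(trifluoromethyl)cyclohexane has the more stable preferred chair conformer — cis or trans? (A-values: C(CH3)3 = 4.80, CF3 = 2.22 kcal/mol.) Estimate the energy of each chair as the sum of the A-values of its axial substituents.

At 1,2 positions (parity opposite): cis → (a,e or e,a); trans → (e,e or a,a).
Best chair for cis: E = 2.22 kcal/mol; best chair for trans: E = 0.00 kcal/mol.
The trans isomer is lower by 2.22 kcal/mol.

trans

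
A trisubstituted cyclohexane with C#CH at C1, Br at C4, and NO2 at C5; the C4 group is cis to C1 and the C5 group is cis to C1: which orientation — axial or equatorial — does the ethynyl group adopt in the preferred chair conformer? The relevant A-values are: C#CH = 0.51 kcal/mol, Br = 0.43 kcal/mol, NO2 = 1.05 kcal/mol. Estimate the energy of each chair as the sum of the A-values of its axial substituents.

equatorial

Chair I (ethynyl axial, bromo equatorial, nitro axial): E = 1.56 kcal/mol.
Chair II (ethynyl equatorial, bromo axial, nitro equatorial): E = 0.43 kcal/mol.
Chair II is the more stable (lower-energy) conformer, and in that chair the ethynyl group is equatorial.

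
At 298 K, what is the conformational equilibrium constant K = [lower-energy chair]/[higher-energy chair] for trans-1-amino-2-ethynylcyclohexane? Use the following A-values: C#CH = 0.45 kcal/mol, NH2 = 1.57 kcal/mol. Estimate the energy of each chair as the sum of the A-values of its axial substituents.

K ≈ 30.3

C1 and C2 have opposite parity, so for the trans isomer the two substituents are e,e in one chair and a,a in the other.
Chair I (ethynyl axial, amino axial): E = 2.02 kcal/mol; chair II (ethynyl equatorial, amino equatorial): E = 0.00 kcal/mol.
ΔG = 2.02 kcal/mol between the two chairs.
K = exp(ΔG/RT) with R = 1.987×10⁻³ kcal mol⁻¹ K⁻¹ and T = 298 K gives K ≈ 30.3.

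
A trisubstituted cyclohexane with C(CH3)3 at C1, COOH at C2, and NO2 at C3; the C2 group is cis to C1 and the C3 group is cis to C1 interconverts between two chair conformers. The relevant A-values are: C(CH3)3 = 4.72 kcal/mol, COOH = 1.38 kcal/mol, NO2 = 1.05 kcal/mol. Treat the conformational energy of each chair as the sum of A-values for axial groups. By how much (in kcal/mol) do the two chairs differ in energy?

Chair I (tert-butyl axial, carboxyl equatorial, nitro axial): E = 5.77 kcal/mol.
Chair II (tert-butyl equatorial, carboxyl axial, nitro equatorial): E = 1.38 kcal/mol.
ΔE = 5.77 − 1.38 = 4.39 kcal/mol; chair II is more stable.

4.39 kcal/mol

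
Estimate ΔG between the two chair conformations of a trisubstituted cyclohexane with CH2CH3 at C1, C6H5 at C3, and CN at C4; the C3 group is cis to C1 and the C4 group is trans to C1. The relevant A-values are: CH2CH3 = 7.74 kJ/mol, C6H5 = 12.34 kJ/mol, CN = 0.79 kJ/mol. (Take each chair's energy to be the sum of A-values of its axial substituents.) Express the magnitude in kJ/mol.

20.87 kJ/mol

Chair I (ethyl axial, phenyl axial, cyano axial): E = 20.87 kJ/mol.
Chair II (ethyl equatorial, phenyl equatorial, cyano equatorial): E = 0.00 kJ/mol.
ΔE = 20.87 − 0.00 = 20.87 kJ/mol; chair II is more stable.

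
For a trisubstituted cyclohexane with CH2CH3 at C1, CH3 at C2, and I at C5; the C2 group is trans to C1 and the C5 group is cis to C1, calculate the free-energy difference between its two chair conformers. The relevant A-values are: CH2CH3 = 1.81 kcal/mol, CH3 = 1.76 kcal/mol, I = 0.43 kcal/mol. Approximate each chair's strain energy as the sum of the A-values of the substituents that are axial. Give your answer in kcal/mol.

4.00 kcal/mol

Chair I (ethyl axial, methyl axial, iodo axial): E = 4.00 kcal/mol.
Chair II (ethyl equatorial, methyl equatorial, iodo equatorial): E = 0.00 kcal/mol.
ΔE = 4.00 − 0.00 = 4.00 kcal/mol; chair II is more stable.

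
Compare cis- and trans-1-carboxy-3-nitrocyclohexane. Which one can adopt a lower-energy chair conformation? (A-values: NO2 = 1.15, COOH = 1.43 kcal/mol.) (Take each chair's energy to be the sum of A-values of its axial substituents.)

cis

At 1,3 positions (parity same): cis → (e,e or a,a); trans → (a,e or e,a).
Best chair for cis: E = 0.00 kcal/mol; best chair for trans: E = 1.15 kcal/mol.
The cis isomer is lower by 1.15 kcal/mol.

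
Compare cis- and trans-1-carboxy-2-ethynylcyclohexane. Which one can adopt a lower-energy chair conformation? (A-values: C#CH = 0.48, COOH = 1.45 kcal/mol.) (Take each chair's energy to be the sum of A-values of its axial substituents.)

trans

At 1,2 positions (parity opposite): cis → (a,e or e,a); trans → (e,e or a,a).
Best chair for cis: E = 0.48 kcal/mol; best chair for trans: E = 0.00 kcal/mol.
The trans isomer is lower by 0.48 kcal/mol.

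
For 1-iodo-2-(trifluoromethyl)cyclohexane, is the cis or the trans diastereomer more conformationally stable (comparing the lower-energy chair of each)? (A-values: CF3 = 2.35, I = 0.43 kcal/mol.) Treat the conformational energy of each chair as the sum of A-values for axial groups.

At 1,2 positions (parity opposite): cis → (a,e or e,a); trans → (e,e or a,a).
Best chair for cis: E = 0.43 kcal/mol; best chair for trans: E = 0.00 kcal/mol.
The trans isomer is lower by 0.43 kcal/mol.

trans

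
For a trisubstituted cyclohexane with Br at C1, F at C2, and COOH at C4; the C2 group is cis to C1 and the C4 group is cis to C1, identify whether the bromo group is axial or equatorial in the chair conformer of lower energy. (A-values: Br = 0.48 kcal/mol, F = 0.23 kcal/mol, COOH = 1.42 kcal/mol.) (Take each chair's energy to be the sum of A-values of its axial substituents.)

axial

Chair I (bromo axial, fluoro equatorial, carboxyl equatorial): E = 0.48 kcal/mol.
Chair II (bromo equatorial, fluoro axial, carboxyl axial): E = 1.65 kcal/mol.
Chair I is the more stable (lower-energy) conformer, and in that chair the bromo group is axial.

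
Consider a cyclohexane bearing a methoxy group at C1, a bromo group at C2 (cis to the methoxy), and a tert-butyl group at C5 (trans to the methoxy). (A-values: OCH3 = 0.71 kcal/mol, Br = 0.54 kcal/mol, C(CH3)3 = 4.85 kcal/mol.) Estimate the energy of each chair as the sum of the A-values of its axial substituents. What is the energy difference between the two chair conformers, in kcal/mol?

Chair I (methoxy axial, bromo equatorial, tert-butyl equatorial): E = 0.71 kcal/mol.
Chair II (methoxy equatorial, bromo axial, tert-butyl axial): E = 5.39 kcal/mol.
ΔE = 5.39 − 0.71 = 4.68 kcal/mol; chair I is more stable.

4.68 kcal/mol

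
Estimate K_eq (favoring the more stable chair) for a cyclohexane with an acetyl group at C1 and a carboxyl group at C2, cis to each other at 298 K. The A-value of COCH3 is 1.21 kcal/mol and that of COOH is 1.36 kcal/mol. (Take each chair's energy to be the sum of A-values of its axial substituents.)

K ≈ 1.29

C1 and C2 have opposite parity, so for the cis isomer the two substituents are one axial and one equatorial in each chair.
Chair I (acetyl axial, carboxyl equatorial): E = 1.21 kcal/mol; chair II (acetyl equatorial, carboxyl axial): E = 1.36 kcal/mol.
ΔG = 0.15 kcal/mol between the two chairs.
K = exp(ΔG/RT) with R = 1.987×10⁻³ kcal mol⁻¹ K⁻¹ and T = 298 K gives K ≈ 1.29.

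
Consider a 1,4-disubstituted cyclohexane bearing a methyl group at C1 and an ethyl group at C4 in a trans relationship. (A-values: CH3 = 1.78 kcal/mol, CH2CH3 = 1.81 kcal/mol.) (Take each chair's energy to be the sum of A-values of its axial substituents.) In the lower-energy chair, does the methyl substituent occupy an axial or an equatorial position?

equatorial

C1 and C4 have opposite parity, so for the trans isomer the two substituents are e,e in one chair and a,a in the other.
Chair I (methyl axial, ethyl axial): E = 3.59 kcal/mol.
Chair II (methyl equatorial, ethyl equatorial): E = 0.00 kcal/mol.
Chair II is the more stable (lower-energy) conformer, and in that chair the methyl group is equatorial.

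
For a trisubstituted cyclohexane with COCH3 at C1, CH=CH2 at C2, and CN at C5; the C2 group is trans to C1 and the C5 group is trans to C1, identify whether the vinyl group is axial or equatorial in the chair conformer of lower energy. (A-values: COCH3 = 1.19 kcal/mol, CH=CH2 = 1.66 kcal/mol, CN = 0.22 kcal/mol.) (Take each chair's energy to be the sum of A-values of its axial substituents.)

Chair I (acetyl axial, vinyl axial, cyano equatorial): E = 2.85 kcal/mol.
Chair II (acetyl equatorial, vinyl equatorial, cyano axial): E = 0.22 kcal/mol.
Chair II is the more stable (lower-energy) conformer, and in that chair the vinyl group is equatorial.

equatorial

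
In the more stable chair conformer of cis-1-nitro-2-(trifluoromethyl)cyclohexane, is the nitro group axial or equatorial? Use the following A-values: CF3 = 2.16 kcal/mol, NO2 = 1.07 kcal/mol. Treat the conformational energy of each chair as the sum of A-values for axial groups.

C1 and C2 have opposite parity, so for the cis isomer the two substituents are one axial and one equatorial in each chair.
Chair I (trifluoromethyl axial, nitro equatorial): E = 2.16 kcal/mol.
Chair II (trifluoromethyl equatorial, nitro axial): E = 1.07 kcal/mol.
Chair II is the more stable (lower-energy) conformer, and in that chair the nitro group is axial.

axial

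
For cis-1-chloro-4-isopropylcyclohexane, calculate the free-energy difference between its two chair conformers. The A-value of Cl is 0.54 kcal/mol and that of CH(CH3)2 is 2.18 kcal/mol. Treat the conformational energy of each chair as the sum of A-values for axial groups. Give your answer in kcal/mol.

1.64 kcal/mol

C1 and C4 have opposite parity, so for the cis isomer the two substituents are one axial and one equatorial in each chair.
Chair I (chloro axial, isopropyl equatorial): E = 0.54 kcal/mol.
Chair II (chloro equatorial, isopropyl axial): E = 2.18 kcal/mol.
ΔE = 2.18 − 0.54 = 1.64 kcal/mol; chair I is more stable.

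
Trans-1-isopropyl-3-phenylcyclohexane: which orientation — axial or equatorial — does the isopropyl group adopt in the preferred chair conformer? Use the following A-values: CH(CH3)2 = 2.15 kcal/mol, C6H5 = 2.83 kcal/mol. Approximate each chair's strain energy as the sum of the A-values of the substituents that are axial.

axial

C1 and C3 have the same parity, so for the trans isomer the two substituents are one axial and one equatorial in each chair.
Chair I (isopropyl axial, phenyl equatorial): E = 2.15 kcal/mol.
Chair II (isopropyl equatorial, phenyl axial): E = 2.83 kcal/mol.
Chair I is the more stable (lower-energy) conformer, and in that chair the isopropyl group is axial.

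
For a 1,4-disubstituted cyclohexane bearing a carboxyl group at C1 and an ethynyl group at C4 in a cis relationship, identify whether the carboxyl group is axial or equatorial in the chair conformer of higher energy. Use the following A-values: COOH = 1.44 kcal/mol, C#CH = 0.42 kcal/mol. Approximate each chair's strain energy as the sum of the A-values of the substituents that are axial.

C1 and C4 have opposite parity, so for the cis isomer the two substituents are one axial and one equatorial in each chair.
Chair I (carboxyl axial, ethynyl equatorial): E = 1.44 kcal/mol.
Chair II (carboxyl equatorial, ethynyl axial): E = 0.42 kcal/mol.
Chair I is the less stable (higher-energy) conformer, and in that chair the carboxyl group is axial.

axial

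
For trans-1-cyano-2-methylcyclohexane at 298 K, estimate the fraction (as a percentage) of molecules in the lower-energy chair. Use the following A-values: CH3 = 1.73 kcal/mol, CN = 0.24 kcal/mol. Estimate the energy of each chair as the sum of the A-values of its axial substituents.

96.5%

C1 and C2 have opposite parity, so for the trans isomer the two substituents are e,e in one chair and a,a in the other.
Chair I (methyl axial, cyano axial): E = 1.97 kcal/mol; chair II (methyl equatorial, cyano equatorial): E = 0.00 kcal/mol.
ΔG = 1.97 kcal/mol between the two chairs.
K = exp(ΔG/RT) with R = 1.987×10⁻³ kcal mol⁻¹ K⁻¹ and T = 298 K gives K ≈ 27.9.
Fraction in the lower-energy chair = K/(K+1) = 96.5%.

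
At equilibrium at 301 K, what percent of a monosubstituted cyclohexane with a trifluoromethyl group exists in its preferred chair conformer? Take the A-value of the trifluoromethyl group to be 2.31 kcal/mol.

97.9%

One chair has the trifluoromethyl group axial (E = 2.31 kcal/mol) and the other has it equatorial (E = 0).
ΔG = 2.31 kcal/mol between the two chairs.
K = exp(ΔG/RT) with R = 1.987×10⁻³ kcal mol⁻¹ K⁻¹ and T = 301 K gives K ≈ 47.6.
Fraction in the lower-energy chair = K/(K+1) = 97.9%.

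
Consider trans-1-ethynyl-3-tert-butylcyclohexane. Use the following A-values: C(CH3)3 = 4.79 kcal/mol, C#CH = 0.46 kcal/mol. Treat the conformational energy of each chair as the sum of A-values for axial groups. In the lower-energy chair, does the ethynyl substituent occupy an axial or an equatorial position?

C1 and C3 have the same parity, so for the trans isomer the two substituents are one axial and one equatorial in each chair.
Chair I (tert-butyl axial, ethynyl equatorial): E = 4.79 kcal/mol.
Chair II (tert-butyl equatorial, ethynyl axial): E = 0.46 kcal/mol.
Chair II is the more stable (lower-energy) conformer, and in that chair the ethynyl group is axial.

axial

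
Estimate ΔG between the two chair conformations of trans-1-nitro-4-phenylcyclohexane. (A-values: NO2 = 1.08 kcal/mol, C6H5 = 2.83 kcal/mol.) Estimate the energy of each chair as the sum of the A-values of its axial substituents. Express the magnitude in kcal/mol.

3.91 kcal/mol

C1 and C4 have opposite parity, so for the trans isomer the two substituents are e,e in one chair and a,a in the other.
Chair I (nitro axial, phenyl axial): E = 3.91 kcal/mol.
Chair II (nitro equatorial, phenyl equatorial): E = 0.00 kcal/mol.
ΔE = 3.91 − 0.00 = 3.91 kcal/mol; chair II is more stable.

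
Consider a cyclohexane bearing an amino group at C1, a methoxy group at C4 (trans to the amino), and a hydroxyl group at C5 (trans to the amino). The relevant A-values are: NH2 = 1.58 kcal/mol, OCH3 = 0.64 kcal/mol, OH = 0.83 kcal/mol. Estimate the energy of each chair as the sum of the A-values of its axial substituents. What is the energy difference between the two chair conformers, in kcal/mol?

1.39 kcal/mol

Chair I (amino axial, methoxy axial, hydroxyl equatorial): E = 2.22 kcal/mol.
Chair II (amino equatorial, methoxy equatorial, hydroxyl axial): E = 0.83 kcal/mol.
ΔE = 2.22 − 0.83 = 1.39 kcal/mol; chair II is more stable.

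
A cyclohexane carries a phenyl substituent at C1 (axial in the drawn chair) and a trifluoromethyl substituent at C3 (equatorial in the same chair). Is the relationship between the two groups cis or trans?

C1 and C3 have the same parity, so their axial bonds point in the same direction.
With same-parity carbons, two substituents on the same face are both axial or both equatorial; opposite faces give one of each.
Here the groups are axial/equatorial → opposite face → trans.

trans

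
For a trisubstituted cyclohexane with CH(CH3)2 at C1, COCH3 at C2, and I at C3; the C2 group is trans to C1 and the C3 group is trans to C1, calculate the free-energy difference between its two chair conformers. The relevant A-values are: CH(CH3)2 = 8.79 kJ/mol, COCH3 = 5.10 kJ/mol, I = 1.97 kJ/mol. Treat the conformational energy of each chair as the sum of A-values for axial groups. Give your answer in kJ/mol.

Chair I (isopropyl axial, acetyl axial, iodo equatorial): E = 13.89 kJ/mol.
Chair II (isopropyl equatorial, acetyl equatorial, iodo axial): E = 1.97 kJ/mol.
ΔE = 13.89 − 1.97 = 11.92 kJ/mol; chair II is more stable.

11.92 kJ/mol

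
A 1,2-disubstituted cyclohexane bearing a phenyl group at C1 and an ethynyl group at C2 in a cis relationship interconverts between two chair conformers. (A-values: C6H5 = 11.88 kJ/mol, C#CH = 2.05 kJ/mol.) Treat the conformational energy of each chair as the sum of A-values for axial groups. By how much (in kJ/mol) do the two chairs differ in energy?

9.83 kJ/mol

C1 and C2 have opposite parity, so for the cis isomer the two substituents are one axial and one equatorial in each chair.
Chair I (phenyl axial, ethynyl equatorial): E = 11.88 kJ/mol.
Chair II (phenyl equatorial, ethynyl axial): E = 2.05 kJ/mol.
ΔE = 11.88 − 2.05 = 9.83 kJ/mol; chair II is more stable.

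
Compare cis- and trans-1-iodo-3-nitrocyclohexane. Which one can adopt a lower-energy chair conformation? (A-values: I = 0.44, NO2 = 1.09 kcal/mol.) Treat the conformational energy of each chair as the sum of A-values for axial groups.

cis

At 1,3 positions (parity same): cis → (e,e or a,a); trans → (a,e or e,a).
Best chair for cis: E = 0.00 kcal/mol; best chair for trans: E = 0.44 kcal/mol.
The cis isomer is lower by 0.44 kcal/mol.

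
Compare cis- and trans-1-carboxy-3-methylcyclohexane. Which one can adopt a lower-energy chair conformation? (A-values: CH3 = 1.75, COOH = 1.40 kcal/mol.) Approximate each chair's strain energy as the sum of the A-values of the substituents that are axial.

cis

At 1,3 positions (parity same): cis → (e,e or a,a); trans → (a,e or e,a).
Best chair for cis: E = 0.00 kcal/mol; best chair for trans: E = 1.40 kcal/mol.
The cis isomer is lower by 1.40 kcal/mol.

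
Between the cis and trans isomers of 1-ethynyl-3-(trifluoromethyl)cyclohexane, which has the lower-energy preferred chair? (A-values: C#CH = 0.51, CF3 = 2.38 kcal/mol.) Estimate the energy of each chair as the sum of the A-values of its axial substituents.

At 1,3 positions (parity same): cis → (e,e or a,a); trans → (a,e or e,a).
Best chair for cis: E = 0.00 kcal/mol; best chair for trans: E = 0.51 kcal/mol.
The cis isomer is lower by 0.51 kcal/mol.

cis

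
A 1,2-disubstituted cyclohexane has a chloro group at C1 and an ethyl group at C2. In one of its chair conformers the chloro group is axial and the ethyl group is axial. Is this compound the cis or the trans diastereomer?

C1 and C2 have opposite parity, so their axial bonds point in opposite directions.
With opposite-parity carbons, two substituents on the same face are one axial and one equatorial; opposite faces give both axial or both equatorial.
Here the groups are axial/axial → opposite face → trans.

trans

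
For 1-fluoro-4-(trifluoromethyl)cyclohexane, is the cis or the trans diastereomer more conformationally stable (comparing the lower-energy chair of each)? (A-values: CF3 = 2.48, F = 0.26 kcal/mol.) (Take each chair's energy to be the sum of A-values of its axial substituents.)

trans

At 1,4 positions (parity opposite): cis → (a,e or e,a); trans → (e,e or a,a).
Best chair for cis: E = 0.26 kcal/mol; best chair for trans: E = 0.00 kcal/mol.
The trans isomer is lower by 0.26 kcal/mol.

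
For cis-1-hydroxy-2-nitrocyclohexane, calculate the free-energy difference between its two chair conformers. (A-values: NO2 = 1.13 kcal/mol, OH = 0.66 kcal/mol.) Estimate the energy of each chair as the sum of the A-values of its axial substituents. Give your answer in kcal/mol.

C1 and C2 have opposite parity, so for the cis isomer the two substituents are one axial and one equatorial in each chair.
Chair I (nitro axial, hydroxyl equatorial): E = 1.13 kcal/mol.
Chair II (nitro equatorial, hydroxyl axial): E = 0.66 kcal/mol.
ΔE = 1.13 − 0.66 = 0.47 kcal/mol; chair II is more stable.

0.47 kcal/mol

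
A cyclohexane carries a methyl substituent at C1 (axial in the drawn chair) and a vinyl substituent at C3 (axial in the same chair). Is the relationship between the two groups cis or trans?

C1 and C3 have the same parity, so their axial bonds point in the same direction.
With same-parity carbons, two substituents on the same face are both axial or both equatorial; opposite faces give one of each.
Here the groups are axial/axial → same face → cis.

cis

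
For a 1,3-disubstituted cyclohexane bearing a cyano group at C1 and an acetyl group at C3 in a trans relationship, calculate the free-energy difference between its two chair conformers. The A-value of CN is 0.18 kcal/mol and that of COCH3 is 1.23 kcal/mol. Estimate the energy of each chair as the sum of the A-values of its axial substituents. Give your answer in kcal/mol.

C1 and C3 have the same parity, so for the trans isomer the two substituents are one axial and one equatorial in each chair.
Chair I (cyano axial, acetyl equatorial): E = 0.18 kcal/mol.
Chair II (cyano equatorial, acetyl axial): E = 1.23 kcal/mol.
ΔE = 1.23 − 0.18 = 1.05 kcal/mol; chair I is more stable.

1.05 kcal/mol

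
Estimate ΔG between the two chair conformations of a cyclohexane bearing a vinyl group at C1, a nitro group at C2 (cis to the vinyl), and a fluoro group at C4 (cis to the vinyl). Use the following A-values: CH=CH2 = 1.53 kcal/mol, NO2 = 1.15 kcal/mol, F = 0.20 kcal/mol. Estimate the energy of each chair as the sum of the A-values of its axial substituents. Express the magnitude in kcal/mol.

Chair I (vinyl axial, nitro equatorial, fluoro equatorial): E = 1.53 kcal/mol.
Chair II (vinyl equatorial, nitro axial, fluoro axial): E = 1.35 kcal/mol.
ΔE = 1.53 − 1.35 = 0.18 kcal/mol; chair II is more stable.

0.18 kcal/mol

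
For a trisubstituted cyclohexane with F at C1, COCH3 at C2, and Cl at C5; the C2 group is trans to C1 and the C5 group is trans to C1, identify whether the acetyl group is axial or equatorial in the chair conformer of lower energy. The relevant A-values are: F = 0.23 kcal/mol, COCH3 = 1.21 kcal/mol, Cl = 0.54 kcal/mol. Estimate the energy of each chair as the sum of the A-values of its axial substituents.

equatorial

Chair I (fluoro axial, acetyl axial, chloro equatorial): E = 1.44 kcal/mol.
Chair II (fluoro equatorial, acetyl equatorial, chloro axial): E = 0.54 kcal/mol.
Chair II is the more stable (lower-energy) conformer, and in that chair the acetyl group is equatorial.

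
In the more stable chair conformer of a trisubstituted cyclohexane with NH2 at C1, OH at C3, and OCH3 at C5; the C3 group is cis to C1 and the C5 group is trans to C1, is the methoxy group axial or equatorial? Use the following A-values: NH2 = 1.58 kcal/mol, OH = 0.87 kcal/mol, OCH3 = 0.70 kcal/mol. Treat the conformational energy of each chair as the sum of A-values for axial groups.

Chair I (amino axial, hydroxyl axial, methoxy equatorial): E = 2.45 kcal/mol.
Chair II (amino equatorial, hydroxyl equatorial, methoxy axial): E = 0.70 kcal/mol.
Chair II is the more stable (lower-energy) conformer, and in that chair the methoxy group is axial.

axial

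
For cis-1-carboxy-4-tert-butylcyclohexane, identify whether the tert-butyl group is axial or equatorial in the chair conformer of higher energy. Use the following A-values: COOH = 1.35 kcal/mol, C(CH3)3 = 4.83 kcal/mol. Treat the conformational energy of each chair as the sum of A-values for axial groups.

axial

C1 and C4 have opposite parity, so for the cis isomer the two substituents are one axial and one equatorial in each chair.
Chair I (carboxyl axial, tert-butyl equatorial): E = 1.35 kcal/mol.
Chair II (carboxyl equatorial, tert-butyl axial): E = 4.83 kcal/mol.
Chair II is the less stable (higher-energy) conformer, and in that chair the tert-butyl group is axial.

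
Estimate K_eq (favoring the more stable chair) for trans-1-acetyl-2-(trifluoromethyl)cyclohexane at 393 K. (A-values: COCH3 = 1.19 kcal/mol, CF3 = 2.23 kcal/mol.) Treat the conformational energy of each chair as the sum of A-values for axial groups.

K ≈ 79.8

C1 and C2 have opposite parity, so for the trans isomer the two substituents are e,e in one chair and a,a in the other.
Chair I (acetyl axial, trifluoromethyl axial): E = 3.42 kcal/mol; chair II (acetyl equatorial, trifluoromethyl equatorial): E = 0.00 kcal/mol.
ΔG = 3.42 kcal/mol between the two chairs.
K = exp(ΔG/RT) with R = 1.987×10⁻³ kcal mol⁻¹ K⁻¹ and T = 393 K gives K ≈ 79.8.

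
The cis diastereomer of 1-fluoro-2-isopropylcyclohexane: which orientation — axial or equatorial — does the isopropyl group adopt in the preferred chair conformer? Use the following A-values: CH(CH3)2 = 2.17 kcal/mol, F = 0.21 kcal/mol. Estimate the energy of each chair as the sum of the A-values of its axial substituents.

C1 and C2 have opposite parity, so for the cis isomer the two substituents are one axial and one equatorial in each chair.
Chair I (isopropyl axial, fluoro equatorial): E = 2.17 kcal/mol.
Chair II (isopropyl equatorial, fluoro axial): E = 0.21 kcal/mol.
Chair II is the more stable (lower-energy) conformer, and in that chair the isopropyl group is equatorial.

equatorial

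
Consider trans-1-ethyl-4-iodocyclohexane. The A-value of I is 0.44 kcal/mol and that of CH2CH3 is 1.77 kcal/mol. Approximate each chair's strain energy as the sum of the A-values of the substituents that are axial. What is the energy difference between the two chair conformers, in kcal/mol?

C1 and C4 have opposite parity, so for the trans isomer the two substituents are e,e in one chair and a,a in the other.
Chair I (iodo axial, ethyl axial): E = 2.21 kcal/mol.
Chair II (iodo equatorial, ethyl equatorial): E = 0.00 kcal/mol.
ΔE = 2.21 − 0.00 = 2.21 kcal/mol; chair II is more stable.

2.21 kcal/mol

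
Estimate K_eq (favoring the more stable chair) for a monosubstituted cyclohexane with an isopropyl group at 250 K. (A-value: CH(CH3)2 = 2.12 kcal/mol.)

K ≈ 71.4

One chair has the isopropyl group axial (E = 2.12 kcal/mol) and the other has it equatorial (E = 0).
ΔG = 2.12 kcal/mol between the two chairs.
K = exp(ΔG/RT) with R = 1.987×10⁻³ kcal mol⁻¹ K⁻¹ and T = 250 K gives K ≈ 71.4.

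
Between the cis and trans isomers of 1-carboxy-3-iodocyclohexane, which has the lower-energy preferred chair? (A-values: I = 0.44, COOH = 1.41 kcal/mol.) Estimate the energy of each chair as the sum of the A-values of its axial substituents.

At 1,3 positions (parity same): cis → (e,e or a,a); trans → (a,e or e,a).
Best chair for cis: E = 0.00 kcal/mol; best chair for trans: E = 0.44 kcal/mol.
The cis isomer is lower by 0.44 kcal/mol.

cis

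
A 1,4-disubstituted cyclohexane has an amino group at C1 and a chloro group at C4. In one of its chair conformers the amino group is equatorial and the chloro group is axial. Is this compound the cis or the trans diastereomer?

cis

C1 and C4 have opposite parity, so their axial bonds point in opposite directions.
With opposite-parity carbons, two substituents on the same face are one axial and one equatorial; opposite faces give both axial or both equatorial.
Here the groups are equatorial/axial → same face → cis.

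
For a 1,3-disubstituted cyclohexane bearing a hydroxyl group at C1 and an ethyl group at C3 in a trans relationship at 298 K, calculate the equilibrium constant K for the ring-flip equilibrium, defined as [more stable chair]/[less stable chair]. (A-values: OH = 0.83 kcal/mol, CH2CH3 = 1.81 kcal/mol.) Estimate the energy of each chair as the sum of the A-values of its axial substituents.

C1 and C3 have the same parity, so for the trans isomer the two substituents are one axial and one equatorial in each chair.
Chair I (hydroxyl axial, ethyl equatorial): E = 0.83 kcal/mol; chair II (hydroxyl equatorial, ethyl axial): E = 1.81 kcal/mol.
ΔG = 0.98 kcal/mol between the two chairs.
K = exp(ΔG/RT) with R = 1.987×10⁻³ kcal mol⁻¹ K⁻¹ and T = 298 K gives K ≈ 5.23.

K ≈ 5.23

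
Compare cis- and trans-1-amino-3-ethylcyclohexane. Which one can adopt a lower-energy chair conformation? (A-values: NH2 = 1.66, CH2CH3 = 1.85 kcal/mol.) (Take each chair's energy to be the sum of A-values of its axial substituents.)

At 1,3 positions (parity same): cis → (e,e or a,a); trans → (a,e or e,a).
Best chair for cis: E = 0.00 kcal/mol; best chair for trans: E = 1.66 kcal/mol.
The cis isomer is lower by 1.66 kcal/mol.

cis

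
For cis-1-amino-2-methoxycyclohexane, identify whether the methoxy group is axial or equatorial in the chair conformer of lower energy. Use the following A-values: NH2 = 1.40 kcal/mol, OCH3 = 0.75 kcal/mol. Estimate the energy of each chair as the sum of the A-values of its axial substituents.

axial

C1 and C2 have opposite parity, so for the cis isomer the two substituents are one axial and one equatorial in each chair.
Chair I (amino axial, methoxy equatorial): E = 1.40 kcal/mol.
Chair II (amino equatorial, methoxy axial): E = 0.75 kcal/mol.
Chair II is the more stable (lower-energy) conformer, and in that chair the methoxy group is axial.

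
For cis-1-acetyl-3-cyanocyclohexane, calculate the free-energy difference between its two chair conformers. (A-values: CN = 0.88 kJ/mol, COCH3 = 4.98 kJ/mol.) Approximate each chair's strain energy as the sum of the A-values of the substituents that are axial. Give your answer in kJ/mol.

5.86 kJ/mol

C1 and C3 have the same parity, so for the cis isomer the two substituents are e,e in one chair and a,a in the other.
Chair I (cyano axial, acetyl axial): E = 5.86 kJ/mol.
Chair II (cyano equatorial, acetyl equatorial): E = 0.00 kJ/mol.
ΔE = 5.86 − 0.00 = 5.86 kJ/mol; chair II is more stable.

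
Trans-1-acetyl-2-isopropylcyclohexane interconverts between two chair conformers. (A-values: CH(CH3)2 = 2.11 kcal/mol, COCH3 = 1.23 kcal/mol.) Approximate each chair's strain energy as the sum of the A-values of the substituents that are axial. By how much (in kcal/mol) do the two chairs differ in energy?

3.34 kcal/mol

C1 and C2 have opposite parity, so for the trans isomer the two substituents are e,e in one chair and a,a in the other.
Chair I (isopropyl axial, acetyl axial): E = 3.34 kcal/mol.
Chair II (isopropyl equatorial, acetyl equatorial): E = 0.00 kcal/mol.
ΔE = 3.34 − 0.00 = 3.34 kcal/mol; chair II is more stable.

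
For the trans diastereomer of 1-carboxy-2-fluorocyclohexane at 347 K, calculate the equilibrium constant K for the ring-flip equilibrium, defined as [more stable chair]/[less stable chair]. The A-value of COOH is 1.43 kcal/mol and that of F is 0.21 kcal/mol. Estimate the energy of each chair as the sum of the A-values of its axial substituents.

C1 and C2 have opposite parity, so for the trans isomer the two substituents are e,e in one chair and a,a in the other.
Chair I (carboxyl axial, fluoro axial): E = 1.64 kcal/mol; chair II (carboxyl equatorial, fluoro equatorial): E = 0.00 kcal/mol.
ΔG = 1.64 kcal/mol between the two chairs.
K = exp(ΔG/RT) with R = 1.987×10⁻³ kcal mol⁻¹ K⁻¹ and T = 347 K gives K ≈ 10.8.

K ≈ 10.8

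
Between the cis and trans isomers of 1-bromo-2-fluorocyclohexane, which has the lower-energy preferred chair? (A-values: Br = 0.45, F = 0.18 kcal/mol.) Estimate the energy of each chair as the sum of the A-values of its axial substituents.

At 1,2 positions (parity opposite): cis → (a,e or e,a); trans → (e,e or a,a).
Best chair for cis: E = 0.18 kcal/mol; best chair for trans: E = 0.00 kcal/mol.
The trans isomer is lower by 0.18 kcal/mol.

trans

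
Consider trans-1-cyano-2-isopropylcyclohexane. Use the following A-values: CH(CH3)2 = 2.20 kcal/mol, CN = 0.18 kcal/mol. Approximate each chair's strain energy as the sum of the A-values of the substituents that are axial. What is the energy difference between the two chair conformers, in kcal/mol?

C1 and C2 have opposite parity, so for the trans isomer the two substituents are e,e in one chair and a,a in the other.
Chair I (isopropyl axial, cyano axial): E = 2.38 kcal/mol.
Chair II (isopropyl equatorial, cyano equatorial): E = 0.00 kcal/mol.
ΔE = 2.38 − 0.00 = 2.38 kcal/mol; chair II is more stable.

2.38 kcal/mol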